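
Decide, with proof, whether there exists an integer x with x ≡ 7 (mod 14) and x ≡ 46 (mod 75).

gcd(14, 75) = 1, so the Chinese Remainder Theorem guarantees exactly one residue class mod 1050 satisfying both.
Write x = 7 + 14t and require 7 + 14t ≡ 46 (mod 75), i.e. 14t ≡ 39 (mod 75).
Since 14·59 = 826 = 11·75 + 1, the inverse of 14 mod 75 is 59.
Therefore t ≡ 59·39 = 2301 ≡ 51 (mod 75).
Taking t = 51 gives x = 7 + 14·51 = 721.
Verify: 721 = 51·14 + 7 and 721 = 9·75 + 46. ✓

x = 721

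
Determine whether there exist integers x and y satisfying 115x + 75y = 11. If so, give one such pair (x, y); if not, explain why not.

gcd(115, 75) = 5, so every integer of the form 115x + 75y is a multiple of 5.
But 11 is not a multiple of 5 (it leaves remainder 1).
So the equation is unsolvable over ℤ.

No such integers exist.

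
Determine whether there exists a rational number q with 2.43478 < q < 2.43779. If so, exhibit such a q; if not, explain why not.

Multiplying by 16: 16·2.43478 = 38.95648 and 16·2.43779 = 39.00464, so the integer 39 lies strictly between them.
Dividing back, 2.43478 < 39/16 < 2.43779, and 39/16 is rational.

q = 39/16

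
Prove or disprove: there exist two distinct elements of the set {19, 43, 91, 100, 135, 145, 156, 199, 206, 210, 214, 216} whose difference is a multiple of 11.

Reduce each element mod 11: 19↦8, 43↦10, 91↦3, 100↦1, 135↦3, 145↦2, 156↦2, 199↦1, 206↦8, 210↦1, 214↦5, 216↦7. The residue 8 repeats (at 19 and 206), and 206 − 19 = 187 = 17·11.

The pair (19, 206) works.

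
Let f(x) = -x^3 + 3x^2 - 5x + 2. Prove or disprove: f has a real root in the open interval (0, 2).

Such a root exists.

f(0) = 2 and f(2) = -4, which have opposite signs.
As a polynomial, f is continuous on every closed interval.
By the Intermediate Value Theorem, f takes the value 0 somewhere in the open interval.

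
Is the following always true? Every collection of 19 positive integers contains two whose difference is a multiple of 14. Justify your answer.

True.

Partition the integers by their residue mod 14; there are 14 classes.
Since 19 > 14, two of the 19 integers must share a residue class by the pigeonhole principle; call them a and b.
Then a ≡ b (mod 14), i.e. 14 ∣ (a − b).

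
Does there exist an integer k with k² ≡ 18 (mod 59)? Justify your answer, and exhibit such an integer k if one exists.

No, no such integer exists.

Apply Euler's criterion with the prime 59: 18 is a quadratic residue iff 18^29 ≡ 1 (mod 59), and a non-residue iff it is ≡ −1.
Squaring successively (mod 59): 18^2 = 324 ≡ 29; 18^4 ≡ 29² = 841 ≡ 15; 18^8 ≡ 15² = 225 ≡ 48; 18^16 ≡ 48² = 2304 ≡ 3.
Since 29 = 16 + 8 + 4 + 1, 18^29 ≡ 3 · 48 · 15 · 18; multiplying out mod 59: 3·48 = 144 ≡ 26, then 26·15 = 390 ≡ 36, then 36·18 = 648 ≡ 58. Thus 18^29 ≡ 58 ≡ −1 (mod 59).
By Euler's criterion 18 is a quadratic non-residue mod 59: no k satisfies k² ≡ 18 (mod 59).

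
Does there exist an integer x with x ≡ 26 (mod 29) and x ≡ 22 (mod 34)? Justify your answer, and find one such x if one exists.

The moduli 29 and 34 are coprime, so by the Chinese Remainder Theorem a unique solution modulo 986 exists.
Write x = 26 + 29t and require 26 + 29t ≡ 22 (mod 34), i.e. 29t ≡ 30 (mod 34).
Since 29·27 = 783 = 23·34 + 1, the inverse of 29 mod 34 is 27.
Therefore t ≡ 27·30 = 810 ≡ 28 (mod 34).
With t = 28: x = 26 + 29·28 = 838.
Verify: 838 = 28·29 + 26 and 838 = 24·34 + 22. ✓

x = 838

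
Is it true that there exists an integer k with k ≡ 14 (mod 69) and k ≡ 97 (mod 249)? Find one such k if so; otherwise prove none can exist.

Both moduli are multiples of 3 = gcd(69, 249), so any solution would satisfy k ≡ 14 and k ≡ 97 modulo 3 simultaneously.
But 14 mod 3 = 2 while 97 mod 3 = 1, a contradiction.
Therefore no such k exists.

There is no such integer.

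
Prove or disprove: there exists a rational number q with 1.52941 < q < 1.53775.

Scale by 15: the interval becomes (22.94115, 23.06625), which contains the integer 23.
Hence 23/15 is a rational number with 1.52941 < 23/15 < 1.53775.

q = 23/15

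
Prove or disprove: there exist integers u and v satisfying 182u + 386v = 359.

No such integers exist.

Both 182 and 386 are divisible by gcd(182, 386) = 2, hence so is any combination 182u + 386v.
But 359 is not a multiple of 2 (it leaves remainder 1).
Hence no integers u, v satisfy the equation.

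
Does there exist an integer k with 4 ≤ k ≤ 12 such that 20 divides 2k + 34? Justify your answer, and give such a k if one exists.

There is no such integer k in that range.

The values of 2k + 34 for k = 4, 5, …, 12 are 42, 44, 46, 48, 50, 52, 54, 56, 58; reduced mod 20 these are 2, 4, 6, 8, 10, 12, 14, 16, 18.
Since 0 is absent from this list, 20 ∤ 2k + 34 for every k with 4 ≤ k ≤ 12.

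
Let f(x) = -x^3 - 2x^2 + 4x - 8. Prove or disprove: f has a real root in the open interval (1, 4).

f has no root in that interval.

f(1) = -7 and f(4) = -88, both negative, so a sign-change argument is unavailable; we show f keeps this sign on the whole interval.
Substitute x = 1 + u, where 0 < u < 3 on the interval. Expanding, f(1 + u) = -u^3 - 5u^2 - 3u - 7.
All 4 nonzero coefficients of this polynomial in u are negative; hence for u > 0 the value is a sum of negative terms (the constant -7 among them).
So f is strictly negative on (1, 4); no root exists in the interval.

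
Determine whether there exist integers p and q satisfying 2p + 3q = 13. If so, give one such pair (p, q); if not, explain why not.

p = 2, q = 3

Since gcd(2, 3) = 1, every integer is an integer combination of 2 and 3.
Euclidean algorithm: 3 = 1·2 + 1, 2 = 2·1 + 0.
Back-substituting, 1 = 3 − 1·2; that is, 2·(-1) + 3·1 = 1.
Times 13: 2·(-13) + 3·13 = 13, so (-13, 13) solves it.
Shifting by a multiple of (3, −2) keeps it a solution: p = -13 + 5·3 = 2, q = 13 − 5·2 = 3.
Check: 2·2 + 3·3 = 4 + 9 = 13. ✓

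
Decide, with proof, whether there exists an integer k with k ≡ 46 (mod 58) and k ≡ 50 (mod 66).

k = 974

The moduli are not coprime: gcd(58, 66) = 2. Compatibility requires 2 ∣ (50 − 46) = 4, which holds, so solutions exist.
Put k = 46 + 58t, so we need 58t ≡ 4 (mod 66), equivalently (divide by 2) 29t ≡ 2 (mod 33).
Since 29·8 = 232 = 7·33 + 1, the inverse of 29 mod 33 is 8.
Multiplying by 8: t ≡ 8·2 = 16 (mod 33).
Then k = 46 + 58·16 = 974.
Indeed 974 ≡ 46 (mod 58) and 974 ≡ 50 (mod 66).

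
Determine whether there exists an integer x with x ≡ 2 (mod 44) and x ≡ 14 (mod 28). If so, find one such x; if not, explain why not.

x = 266

gcd(44, 28) = 4. A simultaneous solution exists iff 2 ≡ 14 (mod 4); here 2 mod 4 = 2 = 14 mod 4, so it does.
List candidates x ≡ 2 (mod 44): 2, 46, 90, 134, 178, 222, 266. Modulo 28 these are 2, 18, 6, 22, 10, 26, 14; 266 gives 14 as required.
Indeed 266 ≡ 2 (mod 44) and 266 ≡ 14 (mod 28).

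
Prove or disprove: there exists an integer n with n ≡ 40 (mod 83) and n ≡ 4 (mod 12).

n = 40

The moduli 83 and 12 are coprime, so by the Chinese Remainder Theorem a unique solution modulo 996 exists.
Write n = 40 + 83t and require 40 + 83t ≡ 4 (mod 12), i.e. 83t ≡ 0 (mod 12).
83 ≡ 11 (mod 12), so this reads 11t ≡ 0 (mod 12). t = 0 satisfies this.
Taking t = 0 gives n = 40 + 83·0 = 40.
Check: 40 mod 83 = 40, 40 mod 12 = 4. ✓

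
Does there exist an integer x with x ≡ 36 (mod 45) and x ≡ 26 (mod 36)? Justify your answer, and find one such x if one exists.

No such integer exists.

gcd(45, 36) = 9. If x ≡ 36 (mod 45) and x ≡ 26 (mod 36), then x ≡ 36 (mod 9) and x ≡ 26 (mod 9).
However 36 ≡ 0 and 26 ≡ 8 (mod 9), and 0 ≠ 8.
So no integer satisfies both congruences.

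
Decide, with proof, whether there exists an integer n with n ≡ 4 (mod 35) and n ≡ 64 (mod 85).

gcd(35, 85) = 5. A simultaneous solution exists iff 4 ≡ 64 (mod 5); here 4 mod 5 = 4 = 64 mod 5, so it does.
Put n = 4 + 35t, so we need 35t ≡ 60 (mod 85), equivalently (divide by 5) 7t ≡ 12 (mod 17).
To invert 7 modulo 17: 17 = 2·7 + 3, 7 = 2·3 + 1, 3 = 3·1 + 0, and unwinding, 1 = 7 − 2·3 = 7 − 2·(17 − 2·7) = −2·17 + 5·7. Thus 7⁻¹ ≡ 5 (mod 17).
Therefore t ≡ 5·12 = 60 ≡ 9 (mod 17).
Then n = 4 + 35·9 = 319.
Verify: 319 = 9·35 + 4 and 319 = 3·85 + 64. ✓

n = 319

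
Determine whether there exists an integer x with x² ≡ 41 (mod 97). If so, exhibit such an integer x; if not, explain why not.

No, no such integer exists.

Apply Euler's criterion with the prime 97: 41 is a quadratic residue iff 41^48 ≡ 1 (mod 97), and a non-residue iff it is ≡ −1.
Repeated squaring mod 97: 41^2 = 1681 ≡ 32; 41^4 ≡ 32² = 1024 ≡ 54; 41^8 ≡ 54² = 2916 ≡ 6; 41^16 ≡ 6² = 36 ≡ 36; 41^32 ≡ 36² = 1296 ≡ 35.
Since 48 = 32 + 16, 41^48 ≡ 35 · 36; multiplying out mod 97: 35·36 = 1260 ≡ 96. Thus 41^48 ≡ 96 ≡ −1 (mod 97).
The value −1 means 41 is a non-residue modulo 97, so x² ≡ 41 (mod 97) is impossible.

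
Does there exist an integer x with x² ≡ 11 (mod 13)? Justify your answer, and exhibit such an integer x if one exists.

No, no such integer exists.

Since (13 − x)² ≡ x² (mod 13), it suffices to square x = 0, 1, …, 6: the residues are 0, 1, 4, 9, 3, 12, 10.
The set of squares mod 13 is therefore {0, 1, 3, 4, 9, 10, 12}, which does not contain 11.
Therefore x² ≡ 11 (mod 13) has no solution.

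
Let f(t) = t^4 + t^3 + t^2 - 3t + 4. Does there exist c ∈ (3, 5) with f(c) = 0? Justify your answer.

No.

The endpoint values f(3) = 112 and f(5) = 764 are both positive. Claim: f(t) > 0 for every t in (3, 5).
Substitute t = 3 + u, where 0 < u < 2 on the interval. Expanding, f(3 + u) = u^4 + 13u^3 + 64u^2 + 138u + 112.
All 5 nonzero coefficients of this polynomial in u are positive; hence for u > 0 the value is a sum of positive terms (the constant 112 among them).
Therefore f(t) > 0 throughout (3, 5), and f has no zero there.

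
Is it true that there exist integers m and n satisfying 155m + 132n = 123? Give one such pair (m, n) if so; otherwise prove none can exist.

Since gcd(155, 132) = 1, every integer is an integer combination of 155 and 132.
Dividing repeatedly: 155 = 1·132 + 23, 132 = 5·23 + 17, 23 = 1·17 + 6, 17 = 2·6 + 5, 6 = 1·5 + 1, 5 = 5·1 + 0.
Back-substituting, 1 = 6 − 1·5 = 6 − (17 − 2·6) = −17 + 3·6 = −17 + 3·(23 − 1·17) = 3·23 − 4·17 = 3·23 − 4·(132 − 5·23) = −4·132 + 23·23 = −4·132 + 23·(155 − 1·132) = 23·155 − 27·132; that is, 155·23 + 132·(-27) = 1.
Scaling by 123 gives the particular solution (m, n) = (2829, -3321).
Shifting by a multiple of (132, −155) keeps it a solution: m = 2829 − 21·132 = 57, n = -3321 + 21·155 = -66.
Check: 155·57 + 132·(-66) = 8835 − 8712 = 123. ✓

m = 57, n = -66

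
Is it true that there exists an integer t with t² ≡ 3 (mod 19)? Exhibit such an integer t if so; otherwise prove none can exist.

Squares mod 19 repeat after t = 9 (as (−t)² = t²); for t = 0..9 they are 0, 1, 4, 9, 16, 6, 17, 11, 7, 5.
The set of squares mod 19 is therefore {0, 1, 4, 5, 6, 7, 9, 11, 16, 17}, which does not contain 3.
Therefore t² ≡ 3 (mod 19) has no solution.

There is no such integer.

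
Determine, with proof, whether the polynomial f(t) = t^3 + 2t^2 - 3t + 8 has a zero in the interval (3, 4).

f(3) = 44 and f(4) = 92, both positive, so a sign-change argument is unavailable; we show f keeps this sign on the whole interval.
Shift to the endpoint 3: with t = 3 + u (0 < u < 1), one computes f(3 + u) = u^3 + 11u^2 + 36u + 44.
All 4 nonzero coefficients of this polynomial in u are positive; hence for u > 0 the value is a sum of positive terms (the constant 44 among them).
Therefore f(t) > 0 throughout (3, 4), and f has no zero there.

No.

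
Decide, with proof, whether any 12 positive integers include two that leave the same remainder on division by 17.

No, the set {10, 11, 12, 13, 14, 15, 16, 17, 18, 19, 20, 21} is a counterexample.

Take the 12 consecutive integers 10, 11, …, 21: their residues mod 17 are all distinct because 12 ≤ 17.
Hence this collection has no pair with equal remainders mod 17, disproving the claim.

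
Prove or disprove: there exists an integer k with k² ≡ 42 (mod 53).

k = 25 works: 25² = 625, and 625 − 42 = 583 = 11·53.

k = 25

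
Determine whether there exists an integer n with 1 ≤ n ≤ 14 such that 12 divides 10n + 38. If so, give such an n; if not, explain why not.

Try n = 1: 10·1 + 38 = 48 = 4·12, which is divisible by 12.

n = 1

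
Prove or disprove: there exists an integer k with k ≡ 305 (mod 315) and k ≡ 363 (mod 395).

No, no such integer exists.

Both moduli are multiples of 5 = gcd(315, 395), so any solution would satisfy k ≡ 305 and k ≡ 363 modulo 5 simultaneously.
These are incompatible: 305 − 363 = -58 is not divisible by 5.
So no integer satisfies both congruences.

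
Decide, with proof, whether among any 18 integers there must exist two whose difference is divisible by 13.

Yes, this is always true.

Partition the integers by their residue mod 13; there are 13 classes.
Since 18 > 13, two of the 18 integers must share a residue class by the pigeonhole principle; call them a and b.
Then a ≡ b (mod 13), i.e. 13 ∣ (a − b).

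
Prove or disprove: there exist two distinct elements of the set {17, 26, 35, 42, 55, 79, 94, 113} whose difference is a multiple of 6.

Yes: 17 and 35.

Both 17 and 35 leave remainder 5 on division by 6; their difference 18 = 3·6 is a multiple of 6.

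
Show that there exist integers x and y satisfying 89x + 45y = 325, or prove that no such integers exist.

x = 35, y = -62

Since gcd(89, 45) = 1, every integer is an integer combination of 89 and 45.
Dividing repeatedly: 89 = 1·45 + 44, 45 = 1·44 + 1, 44 = 44·1 + 0.
Unwinding: 1 = 45 − 1·44 = 45 − (89 − 1·45) = −89 + 2·45, i.e. 89·(-1) + 45·2 = 1.
Multiplying through by 325: x = (-1)·325 = -325, y = 2·325 = 650 is a solution.
The general solution is x = -325 + 45k, y = 650 − 89k; taking k = 8 gives the smaller pair x = 35, y = -62.
Indeed 89·35 + 45·(-62) = 3115 − 2790 = 325.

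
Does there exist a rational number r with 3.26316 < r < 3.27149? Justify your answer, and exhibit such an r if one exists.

r = 49/15

Scale by 15: the interval becomes (48.94740, 49.07235), which contains the integer 49.
So r = 49/15 works: it is a ratio of integers, and dividing 15·3.26316 < 49 < 15·3.27149 through by 15 gives 3.26316 < 49/15 < 3.27149.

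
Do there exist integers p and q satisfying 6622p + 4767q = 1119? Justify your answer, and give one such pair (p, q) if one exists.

Any value of 6622p + 4767q is a multiple of gcd(6622, 4767) = 7.
But 1119 is not a multiple of 7 (it leaves remainder 6).
Therefore 6622p + 4767q = 1119 has no solution in integers.

No such integers exist.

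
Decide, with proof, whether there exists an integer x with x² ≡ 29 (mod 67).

Take x = 30. Then 30² = 900 = 13·67 + 29, so 30² ≡ 29 (mod 67).

x = 30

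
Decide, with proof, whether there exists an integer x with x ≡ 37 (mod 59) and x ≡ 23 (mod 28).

x = 863

gcd(59, 28) = 1, so the Chinese Remainder Theorem guarantees exactly one residue class mod 1652 satisfying both.
Write x = 37 + 59t and require 37 + 59t ≡ 23 (mod 28), i.e. 59t ≡ 14 (mod 28).
59 ≡ 3 (mod 28), so this reads 3t ≡ 14 (mod 28). Invert 3 mod 28 by the Euclidean algorithm: 28 = 9·3 + 1, 3 = 3·1 + 0; back-substituting, 1 = 28 − 9·3. Hence 3·(-9) ≡ 1, so 3⁻¹ ≡ -9 ≡ 19 (mod 28).
Therefore t ≡ 19·14 = 266 ≡ 14 (mod 28).
Taking t = 14 gives x = 37 + 59·14 = 863.
Indeed 863 ≡ 37 (mod 59) and 863 ≡ 23 (mod 28).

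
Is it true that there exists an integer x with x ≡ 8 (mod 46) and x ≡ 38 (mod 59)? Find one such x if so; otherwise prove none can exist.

Since 46 and 59 share no common factor, CRT says the pair of congruences has a solution (unique mod 2714).
Write x = 8 + 46t and require 8 + 46t ≡ 38 (mod 59), i.e. 46t ≡ 30 (mod 59).
To invert 46 modulo 59: 59 = 1·46 + 13, 46 = 3·13 + 7, 13 = 1·7 + 6, 7 = 1·6 + 1, 6 = 6·1 + 0, and unwinding, 1 = 7 − 1·6 = 7 − (13 − 1·7) = −13 + 2·7 = −13 + 2·(46 − 3·13) = 2·46 − 7·13 = 2·46 − 7·(59 − 1·46) = −7·59 + 9·46. Thus 46⁻¹ ≡ 9 (mod 59).
Therefore t ≡ 9·30 = 270 ≡ 34 (mod 59).
Taking t = 34 gives x = 8 + 46·34 = 1572.
Verify: 1572 = 34·46 + 8 and 1572 = 26·59 + 38. ✓

x = 1572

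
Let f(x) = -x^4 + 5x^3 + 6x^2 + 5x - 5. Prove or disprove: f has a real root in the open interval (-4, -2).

No such root exists.

f(-4) = -505 and f(-2) = -47, both negative, so a sign-change argument is unavailable; we show f keeps this sign on the whole interval.
Substitute x = -2 − u, where 0 < u < 2 on the interval. Expanding, f(-2 − u) = -u^4 - 13u^3 - 48u^2 - 73u - 47.
All 5 nonzero coefficients of this polynomial in u are negative; hence for u > 0 the value is a sum of negative terms (the constant -47 among them).
Therefore f(x) < 0 throughout (-4, -2), and f has no zero there.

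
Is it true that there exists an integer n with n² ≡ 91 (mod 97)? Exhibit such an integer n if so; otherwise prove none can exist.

n = 73

Take n = 73. Then 73² = 5329 = 54·97 + 91, so 73² ≡ 91 (mod 97).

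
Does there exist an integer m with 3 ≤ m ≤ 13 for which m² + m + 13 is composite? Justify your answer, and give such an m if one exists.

At m = 3: 3² + 3 + 13 = 25 = 5·5, which is composite.

m = 3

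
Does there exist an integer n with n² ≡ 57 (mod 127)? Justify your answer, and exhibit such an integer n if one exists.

Apply Euler's criterion with the prime 127: 57 is a quadratic residue iff 57^63 ≡ 1 (mod 127), and a non-residue iff it is ≡ −1.
Squaring successively (mod 127): 57^2 = 3249 ≡ 74; 57^4 ≡ 74² = 5476 ≡ 15; 57^8 ≡ 15² = 225 ≡ 98; 57^16 ≡ 98² = 9604 ≡ 79; 57^32 ≡ 79² = 6241 ≡ 18.
Since 63 = 32 + 16 + 8 + 4 + 2 + 1, 57^63 ≡ 18 · 79 · 98 · 15 · 74 · 57; multiplying out mod 127: 18·79 = 1422 ≡ 25, then 25·98 = 2450 ≡ 37, then 37·15 = 555 ≡ 47, then 47·74 = 3478 ≡ 49, then 49·57 = 2793 ≡ 126. Thus 57^63 ≡ 126 ≡ −1 (mod 127).
The value −1 means 57 is a non-residue modulo 127, so n² ≡ 57 (mod 127) is impossible.

There is no such integer.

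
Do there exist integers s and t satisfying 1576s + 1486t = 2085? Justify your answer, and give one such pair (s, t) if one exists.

There are no such integers.

Both 1576 and 1486 are divisible by gcd(1576, 1486) = 2, hence so is any combination 1576s + 1486t.
However 2085 leaves remainder 1 on division by 2.
Hence no integers s, t satisfy the equation.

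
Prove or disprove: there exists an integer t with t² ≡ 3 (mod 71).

t = 28

t = 28 works: 28² = 784, and 784 − 3 = 781 = 11·71.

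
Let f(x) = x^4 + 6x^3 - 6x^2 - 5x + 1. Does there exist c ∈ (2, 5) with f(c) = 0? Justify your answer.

f has no root in that interval.

The endpoint values f(2) = 31 and f(5) = 1201 are both positive. Claim: f(x) > 0 for every x in (2, 5).
Substitute x = 2 + u, where 0 < u < 3 on the interval. Expanding, f(2 + u) = u^4 + 14u^3 + 54u^2 + 75u + 31.
The nonzero coefficients here are all positive, so for u > 0 every term is positive (or zero), and the constant term 31 is strictly positive.
So f is strictly positive on (2, 5); no root exists in the interval.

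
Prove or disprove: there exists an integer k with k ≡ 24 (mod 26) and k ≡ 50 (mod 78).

Here gcd(26, 78) = 26, and both 24 and 50 leave remainder 24 mod 26, so the system is consistent.
The integers ≡ 24 (mod 26) are 24, 50, …; their remainders mod 78 are 24, 50, so k = 50 is the first that is ≡ 50 (mod 78).
Check: 50 mod 26 = 24, 50 mod 78 = 50. ✓

k = 50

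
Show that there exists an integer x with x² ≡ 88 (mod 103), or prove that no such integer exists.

103 is prime, so by Euler's criterion 88 is a square mod 103 iff 88^((103−1)/2) = 88^51 ≡ 1 (mod 103).
Squaring successively (mod 103): 88^2 = 7744 ≡ 19; 88^4 ≡ 19² = 361 ≡ 52; 88^8 ≡ 52² = 2704 ≡ 26; 88^16 ≡ 26² = 676 ≡ 58; 88^32 ≡ 58² = 3364 ≡ 68.
Since 51 = 32 + 16 + 2 + 1, 88^51 ≡ 68 · 58 · 19 · 88; multiplying out mod 103: 68·58 = 3944 ≡ 30, then 30·19 = 570 ≡ 55, then 55·88 = 4840 ≡ 102. Thus 88^51 ≡ 102 ≡ −1 (mod 103).
The value −1 means 88 is a non-residue modulo 103, so x² ≡ 88 (mod 103) is impossible.

No such integer exists.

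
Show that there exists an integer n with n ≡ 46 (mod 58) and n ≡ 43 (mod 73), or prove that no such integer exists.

n = 2598

gcd(58, 73) = 1, so the Chinese Remainder Theorem guarantees exactly one residue class mod 4234 satisfying both.
Any solution of the first congruence is n = 46 + 58t; substituting into the second, 58t ≡ 43 − 46 ≡ 70 (mod 73).
To invert 58 modulo 73: 73 = 1·58 + 15, 58 = 3·15 + 13, 15 = 1·13 + 2, 13 = 6·2 + 1, 2 = 2·1 + 0, and unwinding, 1 = 13 − 6·2 = 13 − 6·(15 − 1·13) = −6·15 + 7·13 = −6·15 + 7·(58 − 3·15) = 7·58 − 27·15 = 7·58 − 27·(73 − 1·58) = −27·73 + 34·58. Thus 58⁻¹ ≡ 34 (mod 73).
Multiplying by 34: t ≡ 34·70 = 2380 ≡ 44 (mod 73).
With t = 44: n = 46 + 58·44 = 2598.
Verify: 2598 = 44·58 + 46 and 2598 = 35·73 + 43. ✓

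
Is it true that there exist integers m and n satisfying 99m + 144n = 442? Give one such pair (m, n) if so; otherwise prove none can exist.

gcd(99, 144) = 9, so every integer of the form 99m + 144n is a multiple of 9.
However 442 leaves remainder 1 on division by 9.
Therefore 99m + 144n = 442 has no solution in integers.

No such integers exist.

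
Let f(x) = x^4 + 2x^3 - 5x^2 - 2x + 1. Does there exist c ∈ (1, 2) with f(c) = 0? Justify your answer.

Yes, f has a root in the interval.

f(1) = -3 and f(2) = 9, which have opposite signs.
As a polynomial, f is continuous on every closed interval.
By the Intermediate Value Theorem, f takes the value 0 somewhere in the open interval.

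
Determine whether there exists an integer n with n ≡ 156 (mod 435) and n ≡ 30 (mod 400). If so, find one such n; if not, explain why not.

gcd(435, 400) = 5. If n ≡ 156 (mod 435) and n ≡ 30 (mod 400), then n ≡ 156 (mod 5) and n ≡ 30 (mod 5).
These are incompatible: 156 − 30 = 126 is not divisible by 5.
Hence the system has no solution.

There is no such integer.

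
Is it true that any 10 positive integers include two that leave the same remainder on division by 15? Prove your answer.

Consider the 10 integers 65, 66, …, 74. They lie in distinct residue classes modulo 15, since 10 ≤ 15.
So no two of them leave the same remainder on division by 15; the claim fails for this set.

No, the set {65, 66, 67, 68, 69, 70, 71, 72, 73, 74} is a counterexample.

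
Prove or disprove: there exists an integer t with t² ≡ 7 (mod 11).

No, no such integer exists.

Computing t² mod 11 for t = 0, 1, …, 5 (enough, by the symmetry t ↦ 11 − t) gives 0, 1, 4, 9, 5, 3.
The set of squares mod 11 is therefore {0, 1, 3, 4, 5, 9}, which does not contain 7.
Therefore t² ≡ 7 (mod 11) has no solution.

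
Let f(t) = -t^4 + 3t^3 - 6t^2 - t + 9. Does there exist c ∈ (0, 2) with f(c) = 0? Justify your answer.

Yes, such a c exists.

f(0) = 9 and f(2) = -9, which have opposite signs.
As a polynomial, f is continuous on every closed interval.
By the Intermediate Value Theorem, f takes the value 0 somewhere in the open interval.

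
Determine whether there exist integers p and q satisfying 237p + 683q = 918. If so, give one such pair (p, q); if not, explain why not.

Since gcd(237, 683) = 1, every integer is an integer combination of 237 and 683.
Euclidean algorithm: 683 = 2·237 + 209, 237 = 1·209 + 28, 209 = 7·28 + 13, 28 = 2·13 + 2, 13 = 6·2 + 1, 2 = 2·1 + 0.
Back-substituting, 1 = 13 − 6·2 = 13 − 6·(28 − 2·13) = −6·28 + 13·13 = −6·28 + 13·(209 − 7·28) = 13·209 − 97·28 = 13·209 − 97·(237 − 1·209) = −97·237 + 110·209 = −97·237 + 110·(683 − 2·237) = 110·683 − 317·237; that is, 237·(-317) + 683·110 = 1.
Scaling by 918 gives the particular solution (p, q) = (-291006, 100980).
Adding 427·683 to p and subtracting 427·237 from q gives the tidier solution (635, -219).
Indeed 237·635 + 683·(-219) = 150495 − 149577 = 918.

p = 635, q = -219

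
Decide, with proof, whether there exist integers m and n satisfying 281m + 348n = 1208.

m = 304, n = -242

281 and 348 are coprime, so 281m + 348n ranges over all of ℤ.
Run the Euclidean algorithm on 348 and 281: 348 = 1·281 + 67, 281 = 4·67 + 13, 67 = 5·13 + 2, 13 = 6·2 + 1, 2 = 2·1 + 0.
Working back up the chain: 1 = 13 − 6·2 = 13 − 6·(67 − 5·13) = −6·67 + 31·13 = −6·67 + 31·(281 − 4·67) = 31·281 − 130·67 = 31·281 − 130·(348 − 1·281) = −130·348 + 161·281. So 281·161 + 348·(-130) = 1.
Multiplying through by 1208: m = 161·1208 = 194488, n = (-130)·1208 = -157040 is a solution.
Subtracting 558·348 from m and adding 558·281 to n gives the tidier solution (304, -242).
Indeed 281·304 + 348·(-242) = 85424 − 84216 = 1208.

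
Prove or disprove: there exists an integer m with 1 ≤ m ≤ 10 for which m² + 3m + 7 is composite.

At m = 4: 4² + 3·4 + 7 = 35 = 5·7, which is composite.

m = 4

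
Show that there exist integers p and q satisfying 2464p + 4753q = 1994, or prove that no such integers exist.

No such integers exist.

Both 2464 and 4753 are divisible by gcd(2464, 4753) = 7, hence so is any combination 2464p + 4753q.
However 1994 leaves remainder 6 on division by 7.
So the equation is unsolvable over ℤ.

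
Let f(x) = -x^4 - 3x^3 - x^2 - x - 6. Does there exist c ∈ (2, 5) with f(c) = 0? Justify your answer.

f(2) = -52 and f(5) = -1036, both negative, so a sign-change argument is unavailable; we show f keeps this sign on the whole interval.
Substitute x = 2 + u, where 0 < u < 3 on the interval. Expanding, f(2 + u) = -u^4 - 11u^3 - 43u^2 - 73u - 52.
The nonzero coefficients here are all negative, so for u > 0 every term is negative (or zero), and the constant term -52 is strictly negative.
So f is strictly negative on (2, 5); no root exists in the interval.

No.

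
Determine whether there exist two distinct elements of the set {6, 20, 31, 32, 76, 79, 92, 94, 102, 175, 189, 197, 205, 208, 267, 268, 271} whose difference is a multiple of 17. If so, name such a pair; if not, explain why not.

Reduce each element modulo 17: 6↦6, 20↦3, 31↦14, 32↦15, 76↦8, 79↦11, 92↦7, 94↦9, 102↦0, 175↦5, 189↦2, 197↦10, 205↦1, 208↦4, 267↦12, 268↦13, 271↦16.
No residue repeats among the 17 elements, so no pair has difference ≡ 0 (mod 17).

No, no such pair exists.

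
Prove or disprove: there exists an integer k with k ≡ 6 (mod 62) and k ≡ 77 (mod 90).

Reduce both congruences modulo 2, which divides 62 and 90: they say k ≡ 6 (mod 2) and k ≡ 77 (mod 2).
However 6 ≡ 0 and 77 ≡ 1 (mod 2), and 0 ≠ 1.
Hence the system has no solution.

No, no such integer exists.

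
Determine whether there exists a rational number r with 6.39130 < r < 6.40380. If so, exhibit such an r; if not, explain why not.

r = 32/5

Multiplying by 5: 5·6.39130 = 31.95650 and 5·6.40380 = 32.01900, so the integer 32 lies strictly between them.
So r = 32/5 works: it is a ratio of integers, and dividing 5·6.39130 < 32 < 5·6.40380 through by 5 gives 6.39130 < 32/5 < 6.40380.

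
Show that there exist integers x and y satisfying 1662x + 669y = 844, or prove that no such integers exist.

gcd(1662, 669) = 3, so every integer of the form 1662x + 669y is a multiple of 3.
However 844 leaves remainder 1 on division by 3.
Therefore 1662x + 669y = 844 has no solution in integers.

No, no such integers exist.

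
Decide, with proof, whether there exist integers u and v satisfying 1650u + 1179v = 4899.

Every value of 1650u + 1179v is a multiple of gcd(1650, 1179) = 3; since 3 ∣ 4899, solutions exist.
Dividing through by 3 reduces the equation to 550u + 393v = 1633.
Run the Euclidean algorithm on 550 and 393: 550 = 1·393 + 157, 393 = 2·157 + 79, 157 = 1·79 + 78, 79 = 1·78 + 1, 78 = 78·1 + 0.
Back-substituting, 1 = 79 − 1·78 = 79 − (157 − 1·79) = −157 + 2·79 = −157 + 2·(393 − 2·157) = 2·393 − 5·157 = 2·393 − 5·(550 − 1·393) = −5·550 + 7·393; that is, 550·(-5) + 393·7 = 1.
Scaling by 1633 gives the particular solution (u, v) = (-8165, 11431).
Adding 21·393 to u and subtracting 21·550 from v gives the tidier solution (88, -119).
Check: 1650·88 + 1179·(-119) = 145200 − 140301 = 4899. ✓

u = 88, v = -119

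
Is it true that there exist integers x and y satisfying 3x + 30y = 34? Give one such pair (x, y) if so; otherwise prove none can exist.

No such integers exist.

Any value of 3x + 30y is a multiple of gcd(3, 30) = 3.
However 34 leaves remainder 1 on division by 3.
Therefore 3x + 30y = 34 has no solution in integers.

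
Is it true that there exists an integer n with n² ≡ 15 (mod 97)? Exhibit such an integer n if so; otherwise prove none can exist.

Apply Euler's criterion with the prime 97: 15 is a quadratic residue iff 15^48 ≡ 1 (mod 97), and a non-residue iff it is ≡ −1.
Repeated squaring mod 97: 15^2 = 225 ≡ 31; 15^4 ≡ 31² = 961 ≡ 88; 15^8 ≡ 88² = 7744 ≡ 81; 15^16 ≡ 81² = 6561 ≡ 62; 15^32 ≡ 62² = 3844 ≡ 61.
Since 48 = 32 + 16, 15^48 ≡ 61 · 62; multiplying out mod 97: 61·62 = 3782 ≡ 96. Thus 15^48 ≡ 96 ≡ −1 (mod 97).
By Euler's criterion 15 is a quadratic non-residue mod 97: no n satisfies n² ≡ 15 (mod 97).

No such integer exists.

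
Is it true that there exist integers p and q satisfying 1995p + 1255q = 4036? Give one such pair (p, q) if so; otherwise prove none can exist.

Any value of 1995p + 1255q is a multiple of gcd(1995, 1255) = 5.
But 4036 is not a multiple of 5 (it leaves remainder 1).
Therefore 1995p + 1255q = 4036 has no solution in integers.

No, no such integers exist.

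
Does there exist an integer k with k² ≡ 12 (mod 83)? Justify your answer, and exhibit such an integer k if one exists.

k = 26

Take k = 26. Then 26² = 676 = 8·83 + 12, so 26² ≡ 12 (mod 83).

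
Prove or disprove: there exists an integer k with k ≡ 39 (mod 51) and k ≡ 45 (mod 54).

gcd(51, 54) = 3. A simultaneous solution exists iff 39 ≡ 45 (mod 3); here 39 mod 3 = 0 = 45 mod 3, so it does.
Write k = 39 + 51t. Then 51t ≡ 45 − 39 ≡ 6 (mod 54); dividing through by 3 gives 17t ≡ 2 (mod 18).
Since 17·17 = 289 = 16·18 + 1, the inverse of 17 mod 18 is 17.
Therefore t ≡ 17·2 = 34 ≡ 16 (mod 18).
Then k = 39 + 51·16 = 855.
Check: 855 mod 51 = 39, 855 mod 54 = 45. ✓

k = 855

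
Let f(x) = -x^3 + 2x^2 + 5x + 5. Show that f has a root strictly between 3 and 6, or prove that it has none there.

Yes, f has a root in the interval.

f(3) = 11 and f(6) = -109, which have opposite signs.
As a polynomial, f is continuous on every closed interval.
By the Intermediate Value Theorem, f takes the value 0 somewhere in the open interval.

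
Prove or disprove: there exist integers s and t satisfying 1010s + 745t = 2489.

There are no such integers.

Both 1010 and 745 are divisible by gcd(1010, 745) = 5, hence so is any combination 1010s + 745t.
But 2489 is not a multiple of 5 (it leaves remainder 4).
So the equation is unsolvable over ℤ.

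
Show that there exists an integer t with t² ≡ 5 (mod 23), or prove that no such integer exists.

Apply Euler's criterion with the prime 23: 5 is a quadratic residue iff 5^11 ≡ 1 (mod 23), and a non-residue iff it is ≡ −1.
Repeated squaring mod 23: 5^2 = 25 ≡ 2; 5^4 ≡ 2² = 4 ≡ 4; 5^8 ≡ 4² = 16 ≡ 16.
Since 11 = 8 + 2 + 1, 5^11 ≡ 16 · 2 · 5; multiplying out mod 23: 16·2 = 32 ≡ 9, then 9·5 = 45 ≡ 22. Thus 5^11 ≡ 22 ≡ −1 (mod 23).
The value −1 means 5 is a non-residue modulo 23, so t² ≡ 5 (mod 23) is impossible.

No, no such integer exists.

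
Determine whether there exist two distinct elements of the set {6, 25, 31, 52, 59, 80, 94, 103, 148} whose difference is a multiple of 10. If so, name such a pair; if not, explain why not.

Two integers differ by a multiple of 10 exactly when they have the same residue mod 10. The residues are 6↦6, 25↦5, 31↦1, 52↦2, 59↦9, 80↦0, 94↦4, 103↦3, 148↦8.
All 9 residues are distinct, so no two elements differ by a multiple of 10.

There is no such pair.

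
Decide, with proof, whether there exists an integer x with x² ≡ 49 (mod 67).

Take x = 7. Then 7² = 49, and since 0 ≤ 49 < 67 this is already reduced: 7² ≡ 49 (mod 67).

x = 7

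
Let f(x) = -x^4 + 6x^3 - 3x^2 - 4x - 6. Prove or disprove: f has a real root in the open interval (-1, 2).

Yes, f has a root in the interval.

f(-1) = -12 and f(2) = 6, which have opposite signs.
Since f is a polynomial it is continuous on [-1, 2].
By the Intermediate Value Theorem f must vanish at some point of (-1, 2).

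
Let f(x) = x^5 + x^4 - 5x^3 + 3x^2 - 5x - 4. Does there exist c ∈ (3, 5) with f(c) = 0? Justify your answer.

No.

f(3) = 197 and f(5) = 3171, both positive, so a sign-change argument is unavailable; we show f keeps this sign on the whole interval.
Shift to the endpoint 3: with x = 3 + u (0 < u < 2), one computes f(3 + u) = u^5 + 16u^4 + 97u^3 + 282u^2 + 391u + 197.
The nonzero coefficients here are all positive, so for u > 0 every term is positive (or zero), and the constant term 197 is strictly positive.
So f is strictly positive on (3, 5); no root exists in the interval.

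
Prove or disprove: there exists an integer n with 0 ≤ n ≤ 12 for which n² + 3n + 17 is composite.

At n = 11: 11² + 3·11 + 17 = 171 = 3·57, which is composite.

n = 11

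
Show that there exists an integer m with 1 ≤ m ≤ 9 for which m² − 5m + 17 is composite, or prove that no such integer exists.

No, no such integer m in that range exists.

The values for m = 1, 2, …, 9 are 13, 11, 11, 13, 17, 23, 31, 41, 53, and each of these is prime.
So no value in the range makes the expression composite.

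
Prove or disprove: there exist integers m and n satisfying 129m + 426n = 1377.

Since gcd(129, 426) = 3 and 1377 = 3·459, Bézout's identity guarantees a solution.
Dividing through by 3 reduces the equation to 43m + 142n = 459.
Run the Euclidean algorithm on 142 and 43: 142 = 3·43 + 13, 43 = 3·13 + 4, 13 = 3·4 + 1, 4 = 4·1 + 0.
Unwinding: 1 = 13 − 3·4 = 13 − 3·(43 − 3·13) = −3·43 + 10·13 = −3·43 + 10·(142 − 3·43) = 10·142 − 33·43, i.e. 43·(-33) + 142·10 = 1.
Scaling by 459 gives the particular solution (m, n) = (-15147, 4590).
Adding 107·142 to m and subtracting 107·43 from n gives the tidier solution (47, -11).
Indeed 129·47 + 426·(-11) = 6063 − 4686 = 1377.

m = 47, n = -11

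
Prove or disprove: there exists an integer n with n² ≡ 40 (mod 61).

No such integer exists.

61 is prime, so by Euler's criterion 40 is a square mod 61 iff 40^((61−1)/2) = 40^30 ≡ 1 (mod 61).
Repeated squaring mod 61: 40^2 = 1600 ≡ 14; 40^4 ≡ 14² = 196 ≡ 13; 40^8 ≡ 13² = 169 ≡ 47; 40^16 ≡ 47² = 2209 ≡ 13.
Since 30 = 16 + 8 + 4 + 2, 40^30 ≡ 13 · 47 · 13 · 14; multiplying out mod 61: 13·47 = 611 ≡ 1, then 1·13 = 13 ≡ 13, then 13·14 = 182 ≡ 60. Thus 40^30 ≡ 60 ≡ −1 (mod 61).
The value −1 means 40 is a non-residue modulo 61, so n² ≡ 40 (mod 61) is impossible.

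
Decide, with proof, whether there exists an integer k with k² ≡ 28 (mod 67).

No such integer exists.

Apply Euler's criterion with the prime 67: 28 is a quadratic residue iff 28^33 ≡ 1 (mod 67), and a non-residue iff it is ≡ −1.
Repeated squaring mod 67: 28^2 = 784 ≡ 47; 28^4 ≡ 47² = 2209 ≡ 65; 28^8 ≡ 65² = 4225 ≡ 4; 28^16 ≡ 4² = 16 ≡ 16; 28^32 ≡ 16² = 256 ≡ 55.
Since 33 = 32 + 1, 28^33 ≡ 55 · 28; multiplying out mod 67: 55·28 = 1540 ≡ 66. Thus 28^33 ≡ 66 ≡ −1 (mod 67).
The value −1 means 28 is a non-residue modulo 67, so k² ≡ 28 (mod 67) is impossible.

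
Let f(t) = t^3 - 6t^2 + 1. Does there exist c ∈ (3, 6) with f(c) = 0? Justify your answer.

f(3) = -26 and f(6) = 1, which have opposite signs.
f is continuous everywhere (it is a polynomial), in particular on [3, 6].
So by the Intermediate Value Theorem there is a c strictly between 3 and 6 with f(c) = 0.

Yes, such a c exists.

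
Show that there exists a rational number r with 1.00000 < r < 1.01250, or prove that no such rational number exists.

r = 82/81

Multiplying by 81: 81·1.00000 = 81.00000 and 81·1.01250 = 82.01250, so the integer 82 lies strictly between them.
Hence 82/81 is a rational number with 1.00000 < 82/81 < 1.01250.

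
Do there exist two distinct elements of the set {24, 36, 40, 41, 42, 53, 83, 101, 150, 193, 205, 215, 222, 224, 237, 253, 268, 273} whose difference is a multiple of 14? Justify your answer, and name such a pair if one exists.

The pair (24, 150) works.

Both 24 and 150 leave remainder 10 on division by 14; their difference 126 = 9·14 is a multiple of 14.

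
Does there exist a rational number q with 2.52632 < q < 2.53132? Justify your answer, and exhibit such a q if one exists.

Multiplying by 17: 17·2.52632 = 42.94744 and 17·2.53132 = 43.03244, so the integer 43 lies strictly between them.
Hence 43/17 is a rational number with 2.52632 < 43/17 < 2.53132.

q = 43/17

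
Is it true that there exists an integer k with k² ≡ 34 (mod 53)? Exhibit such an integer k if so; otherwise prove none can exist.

Apply Euler's criterion with the prime 53: 34 is a quadratic residue iff 34^26 ≡ 1 (mod 53), and a non-residue iff it is ≡ −1.
Squaring successively (mod 53): 34^2 = 1156 ≡ 43; 34^4 ≡ 43² = 1849 ≡ 47; 34^8 ≡ 47² = 2209 ≡ 36; 34^16 ≡ 36² = 1296 ≡ 24.
Since 26 = 16 + 8 + 2, 34^26 ≡ 24 · 36 · 43; multiplying out mod 53: 24·36 = 864 ≡ 16, then 16·43 = 688 ≡ 52. Thus 34^26 ≡ 52 ≡ −1 (mod 53).
By Euler's criterion 34 is a quadratic non-residue mod 53: no k satisfies k² ≡ 34 (mod 53).

No, no such integer exists.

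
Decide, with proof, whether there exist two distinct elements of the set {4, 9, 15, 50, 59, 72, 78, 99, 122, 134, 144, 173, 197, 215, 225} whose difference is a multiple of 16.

Residues mod 16: 4↦4, 9↦9, 15↦15, 50↦2, 59↦11, 72↦8, 78↦14, 99↦3, 122↦10, 134↦6, 144↦0, 173↦13, 197↦5, 215↦7, 225↦1.
These 15 residues are pairwise different, hence no difference of two elements is divisible by 16.

There is no such pair.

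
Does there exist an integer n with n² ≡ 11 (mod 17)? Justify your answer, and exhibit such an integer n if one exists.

No, no such integer exists.

Computing n² mod 17 for n = 0, 1, …, 8 (enough, by the symmetry n ↦ 17 − n) gives 0, 1, 4, 9, 16, 8, 2, 15, 13.
So the quadratic residues mod 17 are {0, 1, 2, 4, 8, 9, 13, 15, 16}, and 11 is not among them.
Hence no integer n has n² ≡ 11 (mod 17).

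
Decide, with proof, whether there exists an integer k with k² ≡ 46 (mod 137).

Apply Euler's criterion with the prime 137: 46 is a quadratic residue iff 46^68 ≡ 1 (mod 137), and a non-residue iff it is ≡ −1.
Squaring successively (mod 137): 46^2 = 2116 ≡ 61; 46^4 ≡ 61² = 3721 ≡ 22; 46^8 ≡ 22² = 484 ≡ 73; 46^16 ≡ 73² = 5329 ≡ 123; 46^32 ≡ 123² = 15129 ≡ 59; 46^64 ≡ 59² = 3481 ≡ 56.
Since 68 = 64 + 4, 46^68 ≡ 56 · 22; multiplying out mod 137: 56·22 = 1232 ≡ 136. Thus 46^68 ≡ 136 ≡ −1 (mod 137).
By Euler's criterion 46 is a quadratic non-residue mod 137: no k satisfies k² ≡ 46 (mod 137).

No, no such integer exists.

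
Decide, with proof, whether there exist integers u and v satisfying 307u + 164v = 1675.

Since gcd(307, 164) = 1, every integer is an integer combination of 307 and 164.
Run the Euclidean algorithm on 307 and 164: 307 = 1·164 + 143, 164 = 1·143 + 21, 143 = 6·21 + 17, 21 = 1·17 + 4, 17 = 4·4 + 1, 4 = 4·1 + 0.
Unwinding: 1 = 17 − 4·4 = 17 − 4·(21 − 1·17) = −4·21 + 5·17 = −4·21 + 5·(143 − 6·21) = 5·143 − 34·21 = 5·143 − 34·(164 − 1·143) = −34·164 + 39·143 = −34·164 + 39·(307 − 1·164) = 39·307 − 73·164, i.e. 307·39 + 164·(-73) = 1.
Scaling by 1675 gives the particular solution (u, v) = (65325, -122275).
Subtracting 398·164 from u and adding 398·307 to v gives the tidier solution (53, -89).
Indeed 307·53 + 164·(-89) = 16271 − 14596 = 1675.

u = 53, v = -89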